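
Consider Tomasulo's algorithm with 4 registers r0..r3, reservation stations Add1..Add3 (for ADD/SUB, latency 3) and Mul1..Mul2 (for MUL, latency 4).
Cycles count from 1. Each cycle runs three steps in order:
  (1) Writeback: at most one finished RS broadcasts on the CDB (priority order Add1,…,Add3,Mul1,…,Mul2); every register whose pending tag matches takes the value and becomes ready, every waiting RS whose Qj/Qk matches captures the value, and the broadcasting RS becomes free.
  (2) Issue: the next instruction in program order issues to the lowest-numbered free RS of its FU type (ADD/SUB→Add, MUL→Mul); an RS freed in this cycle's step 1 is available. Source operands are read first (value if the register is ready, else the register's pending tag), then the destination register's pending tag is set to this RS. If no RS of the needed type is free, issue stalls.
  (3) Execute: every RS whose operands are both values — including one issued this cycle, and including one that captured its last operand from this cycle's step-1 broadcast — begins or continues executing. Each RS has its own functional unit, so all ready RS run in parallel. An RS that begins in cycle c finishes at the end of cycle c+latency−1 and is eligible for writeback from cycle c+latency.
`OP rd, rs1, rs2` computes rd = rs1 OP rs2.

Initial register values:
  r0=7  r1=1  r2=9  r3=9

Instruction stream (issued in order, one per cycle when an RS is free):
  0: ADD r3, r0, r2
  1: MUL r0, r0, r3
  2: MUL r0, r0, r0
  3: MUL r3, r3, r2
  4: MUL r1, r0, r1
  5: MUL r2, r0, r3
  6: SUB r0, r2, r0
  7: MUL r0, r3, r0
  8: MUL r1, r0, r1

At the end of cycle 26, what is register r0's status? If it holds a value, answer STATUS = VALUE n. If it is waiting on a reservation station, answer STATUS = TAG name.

c1: issue ADD r3<-Add1 | r0:7,r1:1,r2:9,r3:Add1
c2: issue MUL r0<-Mul1 | r0:Mul1,r1:1,r2:9,r3:Add1
c3: issue MUL r0<-Mul2 | r0:Mul2,r1:1,r2:9,r3:Add1
c4: CDB Add1=16; stall | r0:Mul2,r1:1,r2:9,r3:16
c5: stall | r0:Mul2,r1:1,r2:9,r3:16
c6: stall | r0:Mul2,r1:1,r2:9,r3:16
c7: stall | r0:Mul2,r1:1,r2:9,r3:16
c8: CDB Mul1=112; issue MUL r3<-Mul1 | r0:Mul2,r1:1,r2:9,r3:Mul1
c9: stall | r0:Mul2,r1:1,r2:9,r3:Mul1
c10: stall | r0:Mul2,r1:1,r2:9,r3:Mul1
c11: stall | r0:Mul2,r1:1,r2:9,r3:Mul1
c12: CDB Mul1=144; issue MUL r1<-Mul1 | r0:Mul2,r1:Mul1,r2:9,r3:144
c13: CDB Mul2=12544; issue MUL r2<-Mul2 | r0:12544,r1:Mul1,r2:Mul2,r3:144
c14: issue SUB r0<-Add1 | r0:Add1,r1:Mul1,r2:Mul2,r3:144
c15: stall | r0:Add1,r1:Mul1,r2:Mul2,r3:144
c16: stall | r0:Add1,r1:Mul1,r2:Mul2,r3:144
c17: CDB Mul1=12544; issue MUL r0<-Mul1 | r0:Mul1,r1:12544,r2:Mul2,r3:144
c18: CDB Mul2=1806336; issue MUL r1<-Mul2 | r0:Mul1,r1:Mul2,r2:1806336,r3:144
c19: - | r0:Mul1,r1:Mul2,r2:1806336,r3:144
c20: - | r0:Mul1,r1:Mul2,r2:1806336,r3:144
c21: CDB Add1=1793792 | r0:Mul1,r1:Mul2,r2:1806336,r3:144
c22: - | r0:Mul1,r1:Mul2,r2:1806336,r3:144
c23: - | r0:Mul1,r1:Mul2,r2:1806336,r3:144
c24: - | r0:Mul1,r1:Mul2,r2:1806336,r3:144
c25: CDB Mul1=258306048 | r0:258306048,r1:Mul2,r2:1806336,r3:144
c26: - | r0:258306048,r1:Mul2,r2:1806336,r3:144

STATUS = VALUE 258306048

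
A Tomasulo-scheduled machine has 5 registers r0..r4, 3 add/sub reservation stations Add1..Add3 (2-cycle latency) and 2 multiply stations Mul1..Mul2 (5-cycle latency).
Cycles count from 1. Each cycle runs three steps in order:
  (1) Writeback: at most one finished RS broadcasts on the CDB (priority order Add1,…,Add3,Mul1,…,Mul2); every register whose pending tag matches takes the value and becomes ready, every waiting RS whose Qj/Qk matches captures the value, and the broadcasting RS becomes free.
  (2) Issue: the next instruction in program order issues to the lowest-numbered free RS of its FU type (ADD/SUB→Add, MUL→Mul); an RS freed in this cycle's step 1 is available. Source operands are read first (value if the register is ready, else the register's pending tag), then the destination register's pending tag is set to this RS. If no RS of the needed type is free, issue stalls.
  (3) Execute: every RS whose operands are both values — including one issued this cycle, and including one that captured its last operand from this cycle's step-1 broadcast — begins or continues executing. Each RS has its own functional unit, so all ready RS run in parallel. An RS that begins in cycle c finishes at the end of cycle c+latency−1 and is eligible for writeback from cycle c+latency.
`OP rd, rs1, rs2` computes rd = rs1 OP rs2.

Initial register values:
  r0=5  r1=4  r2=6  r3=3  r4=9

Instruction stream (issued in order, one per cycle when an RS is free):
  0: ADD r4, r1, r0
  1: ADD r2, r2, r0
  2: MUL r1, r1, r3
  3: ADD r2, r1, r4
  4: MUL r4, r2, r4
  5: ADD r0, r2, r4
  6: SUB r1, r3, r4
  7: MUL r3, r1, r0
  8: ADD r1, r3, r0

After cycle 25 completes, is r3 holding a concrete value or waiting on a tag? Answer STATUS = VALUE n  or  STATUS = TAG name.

cycle 1: issue ADD r4<-Add1 // r0:5,r1:4,r2:6,r3:3,r4:Add1
cycle 2: issue ADD r2<-Add2 // r0:5,r1:4,r2:Add2,r3:3,r4:Add1
cycle 3: CDB Add1=9; issue MUL r1<-Mul1 // r0:5,r1:Mul1,r2:Add2,r3:3,r4:9
cycle 4: CDB Add2=11; issue ADD r2<-Add1 // r0:5,r1:Mul1,r2:Add1,r3:3,r4:9
cycle 5: issue MUL r4<-Mul2 // r0:5,r1:Mul1,r2:Add1,r3:3,r4:Mul2
cycle 6: issue ADD r0<-Add2 // r0:Add2,r1:Mul1,r2:Add1,r3:3,r4:Mul2
cycle 7: issue SUB r1<-Add3 // r0:Add2,r1:Add3,r2:Add1,r3:3,r4:Mul2
cycle 8: CDB Mul1=12; issue MUL r3<-Mul1 // r0:Add2,r1:Add3,r2:Add1,r3:Mul1,r4:Mul2
cycle 9: stall // r0:Add2,r1:Add3,r2:Add1,r3:Mul1,r4:Mul2
cycle 10: CDB Add1=21; issue ADD r1<-Add1 // r0:Add2,r1:Add1,r2:21,r3:Mul1,r4:Mul2
cycle 11: - // r0:Add2,r1:Add1,r2:21,r3:Mul1,r4:Mul2
cycle 12: - // r0:Add2,r1:Add1,r2:21,r3:Mul1,r4:Mul2
cycle 13: - // r0:Add2,r1:Add1,r2:21,r3:Mul1,r4:Mul2
cycle 14: - // r0:Add2,r1:Add1,r2:21,r3:Mul1,r4:Mul2
cycle 15: CDB Mul2=189 // r0:Add2,r1:Add1,r2:21,r3:Mul1,r4:189
cycle 16: - // r0:Add2,r1:Add1,r2:21,r3:Mul1,r4:189
cycle 17: CDB Add2=210 // r0:210,r1:Add1,r2:21,r3:Mul1,r4:189
cycle 18: CDB Add3=-186 // r0:210,r1:Add1,r2:21,r3:Mul1,r4:189
cycle 19: - // r0:210,r1:Add1,r2:21,r3:Mul1,r4:189
cycle 20: - // r0:210,r1:Add1,r2:21,r3:Mul1,r4:189
cycle 21: - // r0:210,r1:Add1,r2:21,r3:Mul1,r4:189
cycle 22: - // r0:210,r1:Add1,r2:21,r3:Mul1,r4:189
cycle 23: CDB Mul1=-39060 // r0:210,r1:Add1,r2:21,r3:-39060,r4:189
cycle 24: - // r0:210,r1:Add1,r2:21,r3:-39060,r4:189
cycle 25: CDB Add1=-38850 // r0:210,r1:-38850,r2:21,r3:-39060,r4:189

STATUS = VALUE -39060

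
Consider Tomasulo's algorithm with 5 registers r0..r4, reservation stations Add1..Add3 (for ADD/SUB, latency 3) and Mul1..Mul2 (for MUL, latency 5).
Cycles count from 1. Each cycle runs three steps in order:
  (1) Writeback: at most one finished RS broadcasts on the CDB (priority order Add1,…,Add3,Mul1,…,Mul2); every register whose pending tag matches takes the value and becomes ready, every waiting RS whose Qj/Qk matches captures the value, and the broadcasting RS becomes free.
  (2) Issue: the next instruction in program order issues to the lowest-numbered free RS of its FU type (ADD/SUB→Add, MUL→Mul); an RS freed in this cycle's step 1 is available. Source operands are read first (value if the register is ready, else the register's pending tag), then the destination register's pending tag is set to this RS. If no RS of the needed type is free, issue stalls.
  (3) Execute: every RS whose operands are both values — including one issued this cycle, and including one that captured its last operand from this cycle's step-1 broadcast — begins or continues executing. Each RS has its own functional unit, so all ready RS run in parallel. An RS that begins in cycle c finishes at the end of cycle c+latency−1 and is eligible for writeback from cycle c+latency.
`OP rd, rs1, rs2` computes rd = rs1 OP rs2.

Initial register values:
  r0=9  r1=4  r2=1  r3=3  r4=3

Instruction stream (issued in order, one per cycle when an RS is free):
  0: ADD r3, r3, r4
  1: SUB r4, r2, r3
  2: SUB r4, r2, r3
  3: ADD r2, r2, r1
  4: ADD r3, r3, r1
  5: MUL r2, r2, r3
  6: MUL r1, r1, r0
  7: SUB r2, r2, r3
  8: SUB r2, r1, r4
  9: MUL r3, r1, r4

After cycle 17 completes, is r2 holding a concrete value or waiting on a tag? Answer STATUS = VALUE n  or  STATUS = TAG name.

c1: issue ADD r3<-Add1 | r0:9,r1:4,r2:1,r3:Add1,r4:3
c2: issue SUB r4<-Add2 | r0:9,r1:4,r2:1,r3:Add1,r4:Add2
c3: issue SUB r4<-Add3 | r0:9,r1:4,r2:1,r3:Add1,r4:Add3
c4: CDB Add1=6; issue ADD r2<-Add1 | r0:9,r1:4,r2:Add1,r3:6,r4:Add3
c5: stall | r0:9,r1:4,r2:Add1,r3:6,r4:Add3
c6: stall | r0:9,r1:4,r2:Add1,r3:6,r4:Add3
c7: CDB Add1=5; issue ADD r3<-Add1 | r0:9,r1:4,r2:5,r3:Add1,r4:Add3
c8: CDB Add2=-5; issue MUL r2<-Mul1 | r0:9,r1:4,r2:Mul1,r3:Add1,r4:Add3
c9: CDB Add3=-5; issue MUL r1<-Mul2 | r0:9,r1:Mul2,r2:Mul1,r3:Add1,r4:-5
c10: CDB Add1=10; issue SUB r2<-Add1 | r0:9,r1:Mul2,r2:Add1,r3:10,r4:-5
c11: issue SUB r2<-Add2 | r0:9,r1:Mul2,r2:Add2,r3:10,r4:-5
c12: stall | r0:9,r1:Mul2,r2:Add2,r3:10,r4:-5
c13: stall | r0:9,r1:Mul2,r2:Add2,r3:10,r4:-5
c14: CDB Mul2=36; issue MUL r3<-Mul2 | r0:9,r1:36,r2:Add2,r3:Mul2,r4:-5
c15: CDB Mul1=50 | r0:9,r1:36,r2:Add2,r3:Mul2,r4:-5
c16: - | r0:9,r1:36,r2:Add2,r3:Mul2,r4:-5
c17: CDB Add2=41 | r0:9,r1:36,r2:41,r3:Mul2,r4:-5

STATUS = VALUE 41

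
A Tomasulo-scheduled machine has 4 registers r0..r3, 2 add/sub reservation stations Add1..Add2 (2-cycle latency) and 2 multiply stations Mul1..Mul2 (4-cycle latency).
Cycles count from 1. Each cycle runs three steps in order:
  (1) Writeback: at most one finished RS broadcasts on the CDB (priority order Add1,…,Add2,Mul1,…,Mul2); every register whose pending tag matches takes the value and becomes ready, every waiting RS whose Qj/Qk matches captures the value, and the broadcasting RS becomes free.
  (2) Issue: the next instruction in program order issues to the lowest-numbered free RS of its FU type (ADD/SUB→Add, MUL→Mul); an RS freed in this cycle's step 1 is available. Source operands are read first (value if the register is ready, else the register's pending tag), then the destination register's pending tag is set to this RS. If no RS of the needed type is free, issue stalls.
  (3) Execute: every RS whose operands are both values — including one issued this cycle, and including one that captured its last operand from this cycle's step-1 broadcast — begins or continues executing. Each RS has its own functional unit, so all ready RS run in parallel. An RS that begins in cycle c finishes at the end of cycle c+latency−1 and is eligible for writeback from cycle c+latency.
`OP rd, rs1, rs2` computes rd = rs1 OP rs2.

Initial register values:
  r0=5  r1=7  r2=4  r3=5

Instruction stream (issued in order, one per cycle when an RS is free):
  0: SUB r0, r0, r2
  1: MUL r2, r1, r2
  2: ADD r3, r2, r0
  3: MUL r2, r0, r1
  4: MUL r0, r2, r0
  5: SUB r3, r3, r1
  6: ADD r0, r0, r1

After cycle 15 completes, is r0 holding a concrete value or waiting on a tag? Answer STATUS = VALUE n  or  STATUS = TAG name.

STATUS = VALUE 14

  c1: issue SUB r0<-Add1  regs: r0:Add1,r1:7,r2:4,r3:5
  c2: issue MUL r2<-Mul1  regs: r0:Add1,r1:7,r2:Mul1,r3:5
  c3: CDB Add1=1; issue ADD r3<-Add1  regs: r0:1,r1:7,r2:Mul1,r3:Add1
  c4: issue MUL r2<-Mul2  regs: r0:1,r1:7,r2:Mul2,r3:Add1
  c5: stall  regs: r0:1,r1:7,r2:Mul2,r3:Add1
  c6: CDB Mul1=28; issue MUL r0<-Mul1  regs: r0:Mul1,r1:7,r2:Mul2,r3:Add1
  c7: issue SUB r3<-Add2  regs: r0:Mul1,r1:7,r2:Mul2,r3:Add2
  c8: CDB Add1=29; issue ADD r0<-Add1  regs: r0:Add1,r1:7,r2:Mul2,r3:Add2
  c9: CDB Mul2=7  regs: r0:Add1,r1:7,r2:7,r3:Add2
  c10: CDB Add2=22  regs: r0:Add1,r1:7,r2:7,r3:22
  c11: -  regs: r0:Add1,r1:7,r2:7,r3:22
  c12: -  regs: r0:Add1,r1:7,r2:7,r3:22
  c13: CDB Mul1=7  regs: r0:Add1,r1:7,r2:7,r3:22
  c14: -  regs: r0:Add1,r1:7,r2:7,r3:22
  c15: CDB Add1=14  regs: r0:14,r1:7,r2:7,r3:22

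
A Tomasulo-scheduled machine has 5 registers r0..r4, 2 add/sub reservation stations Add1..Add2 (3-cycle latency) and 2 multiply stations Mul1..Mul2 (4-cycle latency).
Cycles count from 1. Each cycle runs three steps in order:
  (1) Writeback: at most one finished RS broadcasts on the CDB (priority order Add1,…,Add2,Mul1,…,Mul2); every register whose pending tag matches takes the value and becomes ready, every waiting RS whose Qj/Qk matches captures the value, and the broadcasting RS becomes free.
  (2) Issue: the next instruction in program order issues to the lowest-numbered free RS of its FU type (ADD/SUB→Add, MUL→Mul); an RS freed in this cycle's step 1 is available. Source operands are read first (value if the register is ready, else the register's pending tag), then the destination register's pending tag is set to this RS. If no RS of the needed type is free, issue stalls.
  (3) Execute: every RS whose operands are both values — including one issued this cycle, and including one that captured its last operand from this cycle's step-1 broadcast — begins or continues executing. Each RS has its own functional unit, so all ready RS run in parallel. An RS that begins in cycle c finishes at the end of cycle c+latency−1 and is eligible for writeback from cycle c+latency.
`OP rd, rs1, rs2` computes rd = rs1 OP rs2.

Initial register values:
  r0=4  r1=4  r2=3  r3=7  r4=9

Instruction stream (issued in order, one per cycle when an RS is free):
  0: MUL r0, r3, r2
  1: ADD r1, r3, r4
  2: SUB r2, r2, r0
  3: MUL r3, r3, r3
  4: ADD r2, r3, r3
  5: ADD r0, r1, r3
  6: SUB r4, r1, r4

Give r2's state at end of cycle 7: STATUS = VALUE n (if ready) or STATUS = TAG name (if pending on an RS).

STATUS = TAG Add1

  c1: issue MUL r0<-Mul1  regs: r0:Mul1,r1:4,r2:3,r3:7,r4:9
  c2: issue ADD r1<-Add1  regs: r0:Mul1,r1:Add1,r2:3,r3:7,r4:9
  c3: issue SUB r2<-Add2  regs: r0:Mul1,r1:Add1,r2:Add2,r3:7,r4:9
  c4: issue MUL r3<-Mul2  regs: r0:Mul1,r1:Add1,r2:Add2,r3:Mul2,r4:9
  c5: CDB Add1=16; issue ADD r2<-Add1  regs: r0:Mul1,r1:16,r2:Add1,r3:Mul2,r4:9
  c6: CDB Mul1=21; stall  regs: r0:21,r1:16,r2:Add1,r3:Mul2,r4:9
  c7: stall  regs: r0:21,r1:16,r2:Add1,r3:Mul2,r4:9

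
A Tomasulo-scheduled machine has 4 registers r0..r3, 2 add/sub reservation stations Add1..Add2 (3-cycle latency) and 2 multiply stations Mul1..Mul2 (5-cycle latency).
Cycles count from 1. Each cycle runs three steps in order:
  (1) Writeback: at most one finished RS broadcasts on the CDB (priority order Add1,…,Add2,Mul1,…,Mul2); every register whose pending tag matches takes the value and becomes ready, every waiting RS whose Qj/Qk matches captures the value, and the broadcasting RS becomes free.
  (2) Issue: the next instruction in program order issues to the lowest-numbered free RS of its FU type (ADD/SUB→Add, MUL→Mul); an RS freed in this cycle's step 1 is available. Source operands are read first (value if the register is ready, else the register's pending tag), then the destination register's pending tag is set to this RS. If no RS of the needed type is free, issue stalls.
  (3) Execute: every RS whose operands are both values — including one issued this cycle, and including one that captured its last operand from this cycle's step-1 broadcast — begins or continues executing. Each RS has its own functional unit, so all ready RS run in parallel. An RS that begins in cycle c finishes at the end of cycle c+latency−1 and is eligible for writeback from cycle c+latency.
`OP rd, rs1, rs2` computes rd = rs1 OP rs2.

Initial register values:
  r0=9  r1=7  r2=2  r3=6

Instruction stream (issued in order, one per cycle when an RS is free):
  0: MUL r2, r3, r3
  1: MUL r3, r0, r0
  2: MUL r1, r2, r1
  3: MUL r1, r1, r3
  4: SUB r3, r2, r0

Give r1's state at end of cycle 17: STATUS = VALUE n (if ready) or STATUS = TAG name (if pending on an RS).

cycle 1: issue MUL r2<-Mul1 // r0:9,r1:7,r2:Mul1,r3:6
cycle 2: issue MUL r3<-Mul2 // r0:9,r1:7,r2:Mul1,r3:Mul2
cycle 3: stall // r0:9,r1:7,r2:Mul1,r3:Mul2
cycle 4: stall // r0:9,r1:7,r2:Mul1,r3:Mul2
cycle 5: stall // r0:9,r1:7,r2:Mul1,r3:Mul2
cycle 6: CDB Mul1=36; issue MUL r1<-Mul1 // r0:9,r1:Mul1,r2:36,r3:Mul2
cycle 7: CDB Mul2=81; issue MUL r1<-Mul2 // r0:9,r1:Mul2,r2:36,r3:81
cycle 8: issue SUB r3<-Add1 // r0:9,r1:Mul2,r2:36,r3:Add1
cycle 9: - // r0:9,r1:Mul2,r2:36,r3:Add1
cycle 10: - // r0:9,r1:Mul2,r2:36,r3:Add1
cycle 11: CDB Add1=27 // r0:9,r1:Mul2,r2:36,r3:27
cycle 12: CDB Mul1=252 // r0:9,r1:Mul2,r2:36,r3:27
cycle 13: - // r0:9,r1:Mul2,r2:36,r3:27
cycle 14: - // r0:9,r1:Mul2,r2:36,r3:27
cycle 15: - // r0:9,r1:Mul2,r2:36,r3:27
cycle 16: - // r0:9,r1:Mul2,r2:36,r3:27
cycle 17: CDB Mul2=20412 // r0:9,r1:20412,r2:36,r3:27

STATUS = VALUE 20412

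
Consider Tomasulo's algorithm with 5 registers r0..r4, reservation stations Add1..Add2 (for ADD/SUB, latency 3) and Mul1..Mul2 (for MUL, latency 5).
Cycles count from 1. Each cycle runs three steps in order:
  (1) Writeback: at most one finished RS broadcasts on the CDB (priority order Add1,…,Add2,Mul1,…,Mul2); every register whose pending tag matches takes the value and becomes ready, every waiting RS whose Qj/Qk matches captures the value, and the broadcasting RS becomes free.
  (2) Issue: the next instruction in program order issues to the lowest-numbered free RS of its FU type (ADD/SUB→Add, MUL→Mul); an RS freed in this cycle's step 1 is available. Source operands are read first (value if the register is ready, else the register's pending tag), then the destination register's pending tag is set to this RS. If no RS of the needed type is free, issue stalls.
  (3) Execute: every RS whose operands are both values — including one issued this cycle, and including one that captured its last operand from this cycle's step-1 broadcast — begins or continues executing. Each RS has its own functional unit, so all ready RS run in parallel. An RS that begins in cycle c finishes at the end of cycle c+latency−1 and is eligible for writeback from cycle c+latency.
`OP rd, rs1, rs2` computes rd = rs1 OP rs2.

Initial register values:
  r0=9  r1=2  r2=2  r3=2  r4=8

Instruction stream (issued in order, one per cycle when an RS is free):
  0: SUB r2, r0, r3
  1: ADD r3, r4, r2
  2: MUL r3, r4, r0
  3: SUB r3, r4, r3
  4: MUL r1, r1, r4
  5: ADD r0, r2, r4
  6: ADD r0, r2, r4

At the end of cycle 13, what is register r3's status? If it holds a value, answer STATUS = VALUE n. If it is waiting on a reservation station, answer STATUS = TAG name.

STATUS = VALUE -64

cycle 1: issue SUB r2<-Add1 // r0:9,r1:2,r2:Add1,r3:2,r4:8
cycle 2: issue ADD r3<-Add2 // r0:9,r1:2,r2:Add1,r3:Add2,r4:8
cycle 3: issue MUL r3<-Mul1 // r0:9,r1:2,r2:Add1,r3:Mul1,r4:8
cycle 4: CDB Add1=7; issue SUB r3<-Add1 // r0:9,r1:2,r2:7,r3:Add1,r4:8
cycle 5: issue MUL r1<-Mul2 // r0:9,r1:Mul2,r2:7,r3:Add1,r4:8
cycle 6: stall // r0:9,r1:Mul2,r2:7,r3:Add1,r4:8
cycle 7: CDB Add2=15; issue ADD r0<-Add2 // r0:Add2,r1:Mul2,r2:7,r3:Add1,r4:8
cycle 8: CDB Mul1=72; stall // r0:Add2,r1:Mul2,r2:7,r3:Add1,r4:8
cycle 9: stall // r0:Add2,r1:Mul2,r2:7,r3:Add1,r4:8
cycle 10: CDB Add2=15; issue ADD r0<-Add2 // r0:Add2,r1:Mul2,r2:7,r3:Add1,r4:8
cycle 11: CDB Add1=-64 // r0:Add2,r1:Mul2,r2:7,r3:-64,r4:8
cycle 12: CDB Mul2=16 // r0:Add2,r1:16,r2:7,r3:-64,r4:8
cycle 13: CDB Add2=15 // r0:15,r1:16,r2:7,r3:-64,r4:8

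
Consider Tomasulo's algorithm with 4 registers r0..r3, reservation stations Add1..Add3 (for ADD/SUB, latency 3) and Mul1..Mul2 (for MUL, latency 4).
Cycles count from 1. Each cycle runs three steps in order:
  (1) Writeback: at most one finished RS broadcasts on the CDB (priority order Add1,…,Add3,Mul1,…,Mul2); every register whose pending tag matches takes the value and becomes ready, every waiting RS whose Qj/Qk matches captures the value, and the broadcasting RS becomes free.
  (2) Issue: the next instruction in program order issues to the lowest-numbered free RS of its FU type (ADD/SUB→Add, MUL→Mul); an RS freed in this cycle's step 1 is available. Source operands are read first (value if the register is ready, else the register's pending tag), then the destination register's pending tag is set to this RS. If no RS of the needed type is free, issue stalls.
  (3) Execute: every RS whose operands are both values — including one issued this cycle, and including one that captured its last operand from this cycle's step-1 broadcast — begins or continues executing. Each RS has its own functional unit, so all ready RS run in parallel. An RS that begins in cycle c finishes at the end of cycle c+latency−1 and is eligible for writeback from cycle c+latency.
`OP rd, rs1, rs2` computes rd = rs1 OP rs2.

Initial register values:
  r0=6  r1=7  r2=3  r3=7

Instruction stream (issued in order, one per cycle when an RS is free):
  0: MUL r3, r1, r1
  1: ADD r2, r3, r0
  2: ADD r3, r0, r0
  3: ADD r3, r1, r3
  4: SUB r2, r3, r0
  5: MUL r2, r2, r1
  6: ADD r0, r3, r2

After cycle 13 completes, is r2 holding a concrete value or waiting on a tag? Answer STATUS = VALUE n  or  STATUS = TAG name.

STATUS = TAG Mul1

c1: issue MUL r3<-Mul1 | r0:6,r1:7,r2:3,r3:Mul1
c2: issue ADD r2<-Add1 | r0:6,r1:7,r2:Add1,r3:Mul1
c3: issue ADD r3<-Add2 | r0:6,r1:7,r2:Add1,r3:Add2
c4: issue ADD r3<-Add3 | r0:6,r1:7,r2:Add1,r3:Add3
c5: CDB Mul1=49; stall | r0:6,r1:7,r2:Add1,r3:Add3
c6: CDB Add2=12; issue SUB r2<-Add2 | r0:6,r1:7,r2:Add2,r3:Add3
c7: issue MUL r2<-Mul1 | r0:6,r1:7,r2:Mul1,r3:Add3
c8: CDB Add1=55; issue ADD r0<-Add1 | r0:Add1,r1:7,r2:Mul1,r3:Add3
c9: CDB Add3=19 | r0:Add1,r1:7,r2:Mul1,r3:19
c10: - | r0:Add1,r1:7,r2:Mul1,r3:19
c11: - | r0:Add1,r1:7,r2:Mul1,r3:19
c12: CDB Add2=13 | r0:Add1,r1:7,r2:Mul1,r3:19
c13: - | r0:Add1,r1:7,r2:Mul1,r3:19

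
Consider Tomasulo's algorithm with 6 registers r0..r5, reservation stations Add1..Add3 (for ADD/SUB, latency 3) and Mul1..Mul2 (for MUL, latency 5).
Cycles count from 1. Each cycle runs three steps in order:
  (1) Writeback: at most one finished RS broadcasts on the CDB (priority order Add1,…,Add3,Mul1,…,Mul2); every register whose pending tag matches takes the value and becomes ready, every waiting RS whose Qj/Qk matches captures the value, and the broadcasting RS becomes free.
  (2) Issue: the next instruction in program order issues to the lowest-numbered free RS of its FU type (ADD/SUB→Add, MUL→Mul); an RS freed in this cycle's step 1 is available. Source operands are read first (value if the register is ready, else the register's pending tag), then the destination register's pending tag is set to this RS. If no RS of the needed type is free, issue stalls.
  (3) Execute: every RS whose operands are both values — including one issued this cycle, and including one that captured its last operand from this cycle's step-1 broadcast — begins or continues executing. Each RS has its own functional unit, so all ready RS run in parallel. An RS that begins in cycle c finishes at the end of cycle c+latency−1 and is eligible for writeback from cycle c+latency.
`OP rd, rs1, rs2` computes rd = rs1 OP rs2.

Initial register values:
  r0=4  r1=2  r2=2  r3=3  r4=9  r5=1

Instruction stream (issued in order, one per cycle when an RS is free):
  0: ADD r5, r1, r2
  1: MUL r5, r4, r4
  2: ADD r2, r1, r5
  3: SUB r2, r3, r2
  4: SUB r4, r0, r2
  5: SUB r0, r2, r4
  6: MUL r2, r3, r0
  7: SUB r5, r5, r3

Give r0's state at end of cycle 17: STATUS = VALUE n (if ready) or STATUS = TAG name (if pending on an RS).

STATUS = TAG Add2

cycle 1: issue ADD r5<-Add1 // r0:4,r1:2,r2:2,r3:3,r4:9,r5:Add1
cycle 2: issue MUL r5<-Mul1 // r0:4,r1:2,r2:2,r3:3,r4:9,r5:Mul1
cycle 3: issue ADD r2<-Add2 // r0:4,r1:2,r2:Add2,r3:3,r4:9,r5:Mul1
cycle 4: CDB Add1=4; issue SUB r2<-Add1 // r0:4,r1:2,r2:Add1,r3:3,r4:9,r5:Mul1
cycle 5: issue SUB r4<-Add3 // r0:4,r1:2,r2:Add1,r3:3,r4:Add3,r5:Mul1
cycle 6: stall // r0:4,r1:2,r2:Add1,r3:3,r4:Add3,r5:Mul1
cycle 7: CDB Mul1=81; stall // r0:4,r1:2,r2:Add1,r3:3,r4:Add3,r5:81
cycle 8: stall // r0:4,r1:2,r2:Add1,r3:3,r4:Add3,r5:81
cycle 9: stall // r0:4,r1:2,r2:Add1,r3:3,r4:Add3,r5:81
cycle 10: CDB Add2=83; issue SUB r0<-Add2 // r0:Add2,r1:2,r2:Add1,r3:3,r4:Add3,r5:81
cycle 11: issue MUL r2<-Mul1 // r0:Add2,r1:2,r2:Mul1,r3:3,r4:Add3,r5:81
cycle 12: stall // r0:Add2,r1:2,r2:Mul1,r3:3,r4:Add3,r5:81
cycle 13: CDB Add1=-80; issue SUB r5<-Add1 // r0:Add2,r1:2,r2:Mul1,r3:3,r4:Add3,r5:Add1
cycle 14: - // r0:Add2,r1:2,r2:Mul1,r3:3,r4:Add3,r5:Add1
cycle 15: - // r0:Add2,r1:2,r2:Mul1,r3:3,r4:Add3,r5:Add1
cycle 16: CDB Add1=78 // r0:Add2,r1:2,r2:Mul1,r3:3,r4:Add3,r5:78
cycle 17: CDB Add3=84 // r0:Add2,r1:2,r2:Mul1,r3:3,r4:84,r5:78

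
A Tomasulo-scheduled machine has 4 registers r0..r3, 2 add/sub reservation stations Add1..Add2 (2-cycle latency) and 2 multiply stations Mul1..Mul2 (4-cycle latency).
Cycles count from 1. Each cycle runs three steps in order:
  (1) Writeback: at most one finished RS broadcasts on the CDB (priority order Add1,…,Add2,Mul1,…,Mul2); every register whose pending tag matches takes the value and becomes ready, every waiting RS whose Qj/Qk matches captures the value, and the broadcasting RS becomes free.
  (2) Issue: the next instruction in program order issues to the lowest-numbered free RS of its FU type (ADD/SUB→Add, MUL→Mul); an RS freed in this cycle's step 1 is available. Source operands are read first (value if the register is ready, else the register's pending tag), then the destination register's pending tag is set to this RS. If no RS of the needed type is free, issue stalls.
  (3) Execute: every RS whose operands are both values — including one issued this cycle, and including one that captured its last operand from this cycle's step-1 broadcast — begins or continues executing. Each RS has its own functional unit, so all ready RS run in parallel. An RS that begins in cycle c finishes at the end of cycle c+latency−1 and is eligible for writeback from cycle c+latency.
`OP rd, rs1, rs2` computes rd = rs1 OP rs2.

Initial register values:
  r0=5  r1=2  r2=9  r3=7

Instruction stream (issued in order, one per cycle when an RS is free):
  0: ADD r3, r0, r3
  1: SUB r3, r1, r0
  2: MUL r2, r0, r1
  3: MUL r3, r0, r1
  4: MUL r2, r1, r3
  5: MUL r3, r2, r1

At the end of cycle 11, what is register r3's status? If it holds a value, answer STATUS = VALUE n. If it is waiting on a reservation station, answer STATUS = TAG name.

STATUS = TAG Mul2

cycle 1: issue ADD r3<-Add1 // r0:5,r1:2,r2:9,r3:Add1
cycle 2: issue SUB r3<-Add2 // r0:5,r1:2,r2:9,r3:Add2
cycle 3: CDB Add1=12; issue MUL r2<-Mul1 // r0:5,r1:2,r2:Mul1,r3:Add2
cycle 4: CDB Add2=-3; issue MUL r3<-Mul2 // r0:5,r1:2,r2:Mul1,r3:Mul2
cycle 5: stall // r0:5,r1:2,r2:Mul1,r3:Mul2
cycle 6: stall // r0:5,r1:2,r2:Mul1,r3:Mul2
cycle 7: CDB Mul1=10; issue MUL r2<-Mul1 // r0:5,r1:2,r2:Mul1,r3:Mul2
cycle 8: CDB Mul2=10; issue MUL r3<-Mul2 // r0:5,r1:2,r2:Mul1,r3:Mul2
cycle 9: - // r0:5,r1:2,r2:Mul1,r3:Mul2
cycle 10: - // r0:5,r1:2,r2:Mul1,r3:Mul2
cycle 11: - // r0:5,r1:2,r2:Mul1,r3:Mul2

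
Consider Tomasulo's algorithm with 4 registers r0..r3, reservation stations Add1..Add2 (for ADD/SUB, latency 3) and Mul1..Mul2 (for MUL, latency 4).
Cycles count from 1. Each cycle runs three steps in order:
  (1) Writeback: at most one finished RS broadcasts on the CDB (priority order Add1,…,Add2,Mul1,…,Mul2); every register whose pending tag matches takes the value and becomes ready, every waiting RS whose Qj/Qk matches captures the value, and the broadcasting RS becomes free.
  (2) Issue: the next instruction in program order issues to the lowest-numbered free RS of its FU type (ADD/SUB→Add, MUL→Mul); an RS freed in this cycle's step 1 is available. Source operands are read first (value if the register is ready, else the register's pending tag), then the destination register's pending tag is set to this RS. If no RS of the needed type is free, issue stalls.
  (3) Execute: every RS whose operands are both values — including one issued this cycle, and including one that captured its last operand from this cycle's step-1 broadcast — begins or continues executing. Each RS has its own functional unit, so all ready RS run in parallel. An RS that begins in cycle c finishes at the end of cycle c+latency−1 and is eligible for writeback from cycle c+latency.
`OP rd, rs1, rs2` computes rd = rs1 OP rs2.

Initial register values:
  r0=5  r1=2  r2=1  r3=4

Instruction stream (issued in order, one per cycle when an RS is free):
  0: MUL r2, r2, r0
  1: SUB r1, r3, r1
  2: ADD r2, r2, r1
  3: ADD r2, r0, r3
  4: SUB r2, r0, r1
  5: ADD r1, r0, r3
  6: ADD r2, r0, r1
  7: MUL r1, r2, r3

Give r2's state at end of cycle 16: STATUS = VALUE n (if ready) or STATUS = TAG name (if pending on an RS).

cycle 1: issue MUL r2<-Mul1 // r0:5,r1:2,r2:Mul1,r3:4
cycle 2: issue SUB r1<-Add1 // r0:5,r1:Add1,r2:Mul1,r3:4
cycle 3: issue ADD r2<-Add2 // r0:5,r1:Add1,r2:Add2,r3:4
cycle 4: stall // r0:5,r1:Add1,r2:Add2,r3:4
cycle 5: CDB Add1=2; issue ADD r2<-Add1 // r0:5,r1:2,r2:Add1,r3:4
cycle 6: CDB Mul1=5; stall // r0:5,r1:2,r2:Add1,r3:4
cycle 7: stall // r0:5,r1:2,r2:Add1,r3:4
cycle 8: CDB Add1=9; issue SUB r2<-Add1 // r0:5,r1:2,r2:Add1,r3:4
cycle 9: CDB Add2=7; issue ADD r1<-Add2 // r0:5,r1:Add2,r2:Add1,r3:4
cycle 10: stall // r0:5,r1:Add2,r2:Add1,r3:4
cycle 11: CDB Add1=3; issue ADD r2<-Add1 // r0:5,r1:Add2,r2:Add1,r3:4
cycle 12: CDB Add2=9; issue MUL r1<-Mul1 // r0:5,r1:Mul1,r2:Add1,r3:4
cycle 13: - // r0:5,r1:Mul1,r2:Add1,r3:4
cycle 14: - // r0:5,r1:Mul1,r2:Add1,r3:4
cycle 15: CDB Add1=14 // r0:5,r1:Mul1,r2:14,r3:4
cycle 16: - // r0:5,r1:Mul1,r2:14,r3:4

STATUS = VALUE 14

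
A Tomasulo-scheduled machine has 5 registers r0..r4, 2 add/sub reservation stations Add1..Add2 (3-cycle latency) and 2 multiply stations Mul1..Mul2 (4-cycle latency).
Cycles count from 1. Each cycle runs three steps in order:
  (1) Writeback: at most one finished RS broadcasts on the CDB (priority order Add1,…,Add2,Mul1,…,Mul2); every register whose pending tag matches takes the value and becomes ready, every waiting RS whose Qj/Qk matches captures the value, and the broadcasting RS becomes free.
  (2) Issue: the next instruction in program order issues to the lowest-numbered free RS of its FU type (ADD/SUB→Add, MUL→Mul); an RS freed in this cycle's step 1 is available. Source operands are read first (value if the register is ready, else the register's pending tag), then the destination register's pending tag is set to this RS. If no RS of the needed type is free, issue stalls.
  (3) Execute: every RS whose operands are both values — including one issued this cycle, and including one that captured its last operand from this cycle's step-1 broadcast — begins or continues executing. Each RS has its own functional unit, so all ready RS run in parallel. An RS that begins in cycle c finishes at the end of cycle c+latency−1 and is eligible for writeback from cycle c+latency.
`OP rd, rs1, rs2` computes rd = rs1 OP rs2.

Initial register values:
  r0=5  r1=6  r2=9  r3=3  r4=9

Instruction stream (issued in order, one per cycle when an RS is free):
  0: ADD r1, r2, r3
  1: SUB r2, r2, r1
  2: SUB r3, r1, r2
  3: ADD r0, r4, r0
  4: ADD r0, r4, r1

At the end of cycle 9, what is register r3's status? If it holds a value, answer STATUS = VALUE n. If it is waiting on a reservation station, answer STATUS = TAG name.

STATUS = TAG Add1

  c1: issue ADD r1<-Add1  regs: r0:5,r1:Add1,r2:9,r3:3,r4:9
  c2: issue SUB r2<-Add2  regs: r0:5,r1:Add1,r2:Add2,r3:3,r4:9
  c3: stall  regs: r0:5,r1:Add1,r2:Add2,r3:3,r4:9
  c4: CDB Add1=12; issue SUB r3<-Add1  regs: r0:5,r1:12,r2:Add2,r3:Add1,r4:9
  c5: stall  regs: r0:5,r1:12,r2:Add2,r3:Add1,r4:9
  c6: stall  regs: r0:5,r1:12,r2:Add2,r3:Add1,r4:9
  c7: CDB Add2=-3; issue ADD r0<-Add2  regs: r0:Add2,r1:12,r2:-3,r3:Add1,r4:9
  c8: stall  regs: r0:Add2,r1:12,r2:-3,r3:Add1,r4:9
  c9: stall  regs: r0:Add2,r1:12,r2:-3,r3:Add1,r4:9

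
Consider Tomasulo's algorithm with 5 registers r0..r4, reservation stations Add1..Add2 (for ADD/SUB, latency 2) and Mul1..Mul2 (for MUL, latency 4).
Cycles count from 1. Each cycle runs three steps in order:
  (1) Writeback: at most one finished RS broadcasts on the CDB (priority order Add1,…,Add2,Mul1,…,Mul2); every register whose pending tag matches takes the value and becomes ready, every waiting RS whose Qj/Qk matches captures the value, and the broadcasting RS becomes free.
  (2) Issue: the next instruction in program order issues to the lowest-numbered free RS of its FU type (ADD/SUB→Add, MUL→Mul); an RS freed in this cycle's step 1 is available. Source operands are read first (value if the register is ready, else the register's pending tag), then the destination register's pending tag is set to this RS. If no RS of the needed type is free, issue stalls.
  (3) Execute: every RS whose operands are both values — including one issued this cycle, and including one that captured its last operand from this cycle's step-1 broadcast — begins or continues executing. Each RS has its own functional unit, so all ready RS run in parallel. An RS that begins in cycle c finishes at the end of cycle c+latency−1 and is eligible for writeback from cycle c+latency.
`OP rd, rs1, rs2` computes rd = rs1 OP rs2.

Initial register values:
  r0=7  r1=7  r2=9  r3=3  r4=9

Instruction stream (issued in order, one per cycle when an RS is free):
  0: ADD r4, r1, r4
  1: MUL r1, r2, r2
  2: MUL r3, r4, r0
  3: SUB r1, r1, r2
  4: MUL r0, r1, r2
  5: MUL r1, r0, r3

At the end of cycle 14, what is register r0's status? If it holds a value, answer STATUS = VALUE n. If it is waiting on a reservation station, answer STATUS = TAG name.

c1: issue ADD r4<-Add1 | r0:7,r1:7,r2:9,r3:3,r4:Add1
c2: issue MUL r1<-Mul1 | r0:7,r1:Mul1,r2:9,r3:3,r4:Add1
c3: CDB Add1=16; issue MUL r3<-Mul2 | r0:7,r1:Mul1,r2:9,r3:Mul2,r4:16
c4: issue SUB r1<-Add1 | r0:7,r1:Add1,r2:9,r3:Mul2,r4:16
c5: stall | r0:7,r1:Add1,r2:9,r3:Mul2,r4:16
c6: CDB Mul1=81; issue MUL r0<-Mul1 | r0:Mul1,r1:Add1,r2:9,r3:Mul2,r4:16
c7: CDB Mul2=112; issue MUL r1<-Mul2 | r0:Mul1,r1:Mul2,r2:9,r3:112,r4:16
c8: CDB Add1=72 | r0:Mul1,r1:Mul2,r2:9,r3:112,r4:16
c9: - | r0:Mul1,r1:Mul2,r2:9,r3:112,r4:16
c10: - | r0:Mul1,r1:Mul2,r2:9,r3:112,r4:16
c11: - | r0:Mul1,r1:Mul2,r2:9,r3:112,r4:16
c12: CDB Mul1=648 | r0:648,r1:Mul2,r2:9,r3:112,r4:16
c13: - | r0:648,r1:Mul2,r2:9,r3:112,r4:16
c14: - | r0:648,r1:Mul2,r2:9,r3:112,r4:16

STATUS = VALUE 648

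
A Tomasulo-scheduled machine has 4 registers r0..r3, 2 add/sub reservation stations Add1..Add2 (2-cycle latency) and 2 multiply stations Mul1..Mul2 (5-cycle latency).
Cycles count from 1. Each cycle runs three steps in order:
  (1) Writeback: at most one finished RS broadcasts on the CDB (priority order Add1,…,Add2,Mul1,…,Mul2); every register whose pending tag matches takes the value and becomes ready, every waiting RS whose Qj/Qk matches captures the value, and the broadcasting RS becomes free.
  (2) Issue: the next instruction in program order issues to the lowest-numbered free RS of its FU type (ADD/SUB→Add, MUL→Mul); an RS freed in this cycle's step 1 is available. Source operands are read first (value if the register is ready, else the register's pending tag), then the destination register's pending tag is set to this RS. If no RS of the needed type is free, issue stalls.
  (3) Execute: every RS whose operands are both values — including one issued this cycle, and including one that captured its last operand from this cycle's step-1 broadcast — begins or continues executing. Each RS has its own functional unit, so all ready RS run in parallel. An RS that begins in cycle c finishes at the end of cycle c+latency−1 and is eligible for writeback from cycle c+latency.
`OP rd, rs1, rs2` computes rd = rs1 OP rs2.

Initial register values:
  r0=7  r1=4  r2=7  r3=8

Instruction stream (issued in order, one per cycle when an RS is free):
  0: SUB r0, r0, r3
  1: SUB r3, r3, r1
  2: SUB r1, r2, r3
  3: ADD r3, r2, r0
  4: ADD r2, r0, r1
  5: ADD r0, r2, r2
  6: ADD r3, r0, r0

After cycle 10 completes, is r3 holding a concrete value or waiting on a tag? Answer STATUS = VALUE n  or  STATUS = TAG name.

  c1: issue SUB r0<-Add1  regs: r0:Add1,r1:4,r2:7,r3:8
  c2: issue SUB r3<-Add2  regs: r0:Add1,r1:4,r2:7,r3:Add2
  c3: CDB Add1=-1; issue SUB r1<-Add1  regs: r0:-1,r1:Add1,r2:7,r3:Add2
  c4: CDB Add2=4; issue ADD r3<-Add2  regs: r0:-1,r1:Add1,r2:7,r3:Add2
  c5: stall  regs: r0:-1,r1:Add1,r2:7,r3:Add2
  c6: CDB Add1=3; issue ADD r2<-Add1  regs: r0:-1,r1:3,r2:Add1,r3:Add2
  c7: CDB Add2=6; issue ADD r0<-Add2  regs: r0:Add2,r1:3,r2:Add1,r3:6
  c8: CDB Add1=2; issue ADD r3<-Add1  regs: r0:Add2,r1:3,r2:2,r3:Add1
  c9: -  regs: r0:Add2,r1:3,r2:2,r3:Add1
  c10: CDB Add2=4  regs: r0:4,r1:3,r2:2,r3:Add1

STATUS = TAG Add1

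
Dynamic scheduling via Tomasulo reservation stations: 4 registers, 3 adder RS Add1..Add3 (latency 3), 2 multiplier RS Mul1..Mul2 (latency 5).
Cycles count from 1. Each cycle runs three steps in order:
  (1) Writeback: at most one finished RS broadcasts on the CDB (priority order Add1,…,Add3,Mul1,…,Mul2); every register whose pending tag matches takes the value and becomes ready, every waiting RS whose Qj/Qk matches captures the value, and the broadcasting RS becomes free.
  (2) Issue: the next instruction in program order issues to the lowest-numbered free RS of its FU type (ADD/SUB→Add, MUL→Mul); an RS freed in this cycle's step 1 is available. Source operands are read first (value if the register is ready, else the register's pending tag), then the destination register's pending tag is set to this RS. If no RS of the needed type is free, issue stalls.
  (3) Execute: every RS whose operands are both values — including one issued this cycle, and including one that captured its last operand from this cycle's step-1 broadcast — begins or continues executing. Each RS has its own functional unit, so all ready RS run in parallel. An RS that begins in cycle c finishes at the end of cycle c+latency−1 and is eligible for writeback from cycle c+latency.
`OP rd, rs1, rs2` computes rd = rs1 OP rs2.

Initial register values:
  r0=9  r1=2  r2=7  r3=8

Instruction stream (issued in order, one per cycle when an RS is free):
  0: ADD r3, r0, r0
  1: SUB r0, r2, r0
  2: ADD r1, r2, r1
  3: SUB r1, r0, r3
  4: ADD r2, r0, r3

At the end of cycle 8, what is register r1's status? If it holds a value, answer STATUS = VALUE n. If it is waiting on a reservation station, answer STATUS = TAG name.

cycle 1: issue ADD r3<-Add1 // r0:9,r1:2,r2:7,r3:Add1
cycle 2: issue SUB r0<-Add2 // r0:Add2,r1:2,r2:7,r3:Add1
cycle 3: issue ADD r1<-Add3 // r0:Add2,r1:Add3,r2:7,r3:Add1
cycle 4: CDB Add1=18; issue SUB r1<-Add1 // r0:Add2,r1:Add1,r2:7,r3:18
cycle 5: CDB Add2=-2; issue ADD r2<-Add2 // r0:-2,r1:Add1,r2:Add2,r3:18
cycle 6: CDB Add3=9 // r0:-2,r1:Add1,r2:Add2,r3:18
cycle 7: - // r0:-2,r1:Add1,r2:Add2,r3:18
cycle 8: CDB Add1=-20 // r0:-2,r1:-20,r2:Add2,r3:18

STATUS = VALUE -20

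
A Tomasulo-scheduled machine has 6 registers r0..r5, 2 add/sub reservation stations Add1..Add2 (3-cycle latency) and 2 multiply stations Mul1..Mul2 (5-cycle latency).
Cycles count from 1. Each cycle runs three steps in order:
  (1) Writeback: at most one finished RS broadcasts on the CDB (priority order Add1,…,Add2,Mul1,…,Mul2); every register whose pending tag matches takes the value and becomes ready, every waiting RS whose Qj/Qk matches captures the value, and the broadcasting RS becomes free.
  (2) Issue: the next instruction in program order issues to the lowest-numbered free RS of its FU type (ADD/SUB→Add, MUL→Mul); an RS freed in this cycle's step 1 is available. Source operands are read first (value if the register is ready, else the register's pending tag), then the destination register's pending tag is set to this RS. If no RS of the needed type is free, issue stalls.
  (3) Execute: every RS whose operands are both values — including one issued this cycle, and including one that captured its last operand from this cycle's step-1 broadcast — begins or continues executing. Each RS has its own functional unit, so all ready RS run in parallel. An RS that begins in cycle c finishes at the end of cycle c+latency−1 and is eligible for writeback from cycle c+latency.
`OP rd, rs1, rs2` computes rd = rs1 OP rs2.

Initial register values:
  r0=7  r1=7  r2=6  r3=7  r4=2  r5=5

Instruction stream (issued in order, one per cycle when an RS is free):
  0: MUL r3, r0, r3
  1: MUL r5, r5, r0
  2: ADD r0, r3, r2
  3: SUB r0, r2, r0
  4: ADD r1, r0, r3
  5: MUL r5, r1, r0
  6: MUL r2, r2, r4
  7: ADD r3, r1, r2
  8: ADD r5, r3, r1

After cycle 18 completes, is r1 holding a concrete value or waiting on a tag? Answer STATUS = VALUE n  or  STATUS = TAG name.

  c1: issue MUL r3<-Mul1  regs: r0:7,r1:7,r2:6,r3:Mul1,r4:2,r5:5
  c2: issue MUL r5<-Mul2  regs: r0:7,r1:7,r2:6,r3:Mul1,r4:2,r5:Mul2
  c3: issue ADD r0<-Add1  regs: r0:Add1,r1:7,r2:6,r3:Mul1,r4:2,r5:Mul2
  c4: issue SUB r0<-Add2  regs: r0:Add2,r1:7,r2:6,r3:Mul1,r4:2,r5:Mul2
  c5: stall  regs: r0:Add2,r1:7,r2:6,r3:Mul1,r4:2,r5:Mul2
  c6: CDB Mul1=49; stall  regs: r0:Add2,r1:7,r2:6,r3:49,r4:2,r5:Mul2
  c7: CDB Mul2=35; stall  regs: r0:Add2,r1:7,r2:6,r3:49,r4:2,r5:35
  c8: stall  regs: r0:Add2,r1:7,r2:6,r3:49,r4:2,r5:35
  c9: CDB Add1=55; issue ADD r1<-Add1  regs: r0:Add2,r1:Add1,r2:6,r3:49,r4:2,r5:35
  c10: issue MUL r5<-Mul1  regs: r0:Add2,r1:Add1,r2:6,r3:49,r4:2,r5:Mul1
  c11: issue MUL r2<-Mul2  regs: r0:Add2,r1:Add1,r2:Mul2,r3:49,r4:2,r5:Mul1
  c12: CDB Add2=-49; issue ADD r3<-Add2  regs: r0:-49,r1:Add1,r2:Mul2,r3:Add2,r4:2,r5:Mul1
  c13: stall  regs: r0:-49,r1:Add1,r2:Mul2,r3:Add2,r4:2,r5:Mul1
  c14: stall  regs: r0:-49,r1:Add1,r2:Mul2,r3:Add2,r4:2,r5:Mul1
  c15: CDB Add1=0; issue ADD r5<-Add1  regs: r0:-49,r1:0,r2:Mul2,r3:Add2,r4:2,r5:Add1
  c16: CDB Mul2=12  regs: r0:-49,r1:0,r2:12,r3:Add2,r4:2,r5:Add1
  c17: -  regs: r0:-49,r1:0,r2:12,r3:Add2,r4:2,r5:Add1
  c18: -  regs: r0:-49,r1:0,r2:12,r3:Add2,r4:2,r5:Add1

STATUS = VALUE 0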